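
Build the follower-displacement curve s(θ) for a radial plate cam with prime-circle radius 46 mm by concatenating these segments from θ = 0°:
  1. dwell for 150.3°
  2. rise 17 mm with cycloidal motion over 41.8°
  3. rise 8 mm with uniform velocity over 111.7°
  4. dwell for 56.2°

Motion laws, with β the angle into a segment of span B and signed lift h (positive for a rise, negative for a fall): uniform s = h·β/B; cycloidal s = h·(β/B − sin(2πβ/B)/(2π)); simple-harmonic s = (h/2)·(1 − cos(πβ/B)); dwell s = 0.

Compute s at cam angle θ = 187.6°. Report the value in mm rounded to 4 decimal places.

seg 1 [0°–150.3°] dwell: s stays 0.0000
seg 2 [150.3°–192.1°] cycloidal, h=17: θ=187.6° here. β=37.3, B=41.8. 17·(0.8923 − sin(2π·0.8923)/(2π)) = 16.8636 → s = 16.8636

16.8636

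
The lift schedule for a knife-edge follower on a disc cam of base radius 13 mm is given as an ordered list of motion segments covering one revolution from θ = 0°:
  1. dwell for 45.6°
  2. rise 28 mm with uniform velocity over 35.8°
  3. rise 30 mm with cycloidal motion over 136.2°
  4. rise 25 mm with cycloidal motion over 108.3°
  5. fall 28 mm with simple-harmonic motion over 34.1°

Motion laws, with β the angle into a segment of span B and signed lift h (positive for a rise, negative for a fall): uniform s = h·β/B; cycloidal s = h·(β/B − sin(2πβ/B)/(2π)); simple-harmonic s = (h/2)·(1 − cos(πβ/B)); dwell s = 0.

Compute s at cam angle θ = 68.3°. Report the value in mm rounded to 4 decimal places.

seg 1 [0°–45.6°] dwell: s stays 0.0000
seg 2 [45.6°–81.4°] uniform, h=28: θ=68.3° here. β=22.7, B=35.8. 28·22.7/35.8 = 17.7542 → s = 17.7542

17.7542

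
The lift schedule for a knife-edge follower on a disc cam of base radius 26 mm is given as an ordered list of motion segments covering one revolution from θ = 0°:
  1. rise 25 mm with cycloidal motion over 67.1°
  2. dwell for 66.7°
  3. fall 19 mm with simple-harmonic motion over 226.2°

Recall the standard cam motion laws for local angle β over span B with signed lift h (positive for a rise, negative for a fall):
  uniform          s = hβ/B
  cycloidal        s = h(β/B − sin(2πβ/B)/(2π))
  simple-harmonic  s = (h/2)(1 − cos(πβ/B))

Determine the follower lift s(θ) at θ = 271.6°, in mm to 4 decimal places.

seg 1 [0°–67.1°] cycloidal, h=25: full span → s += 25 → s = 25.0000
seg 2 [67.1°–133.8°] dwell: s stays 25.0000
seg 3 [133.8°–360°] simple-harmonic, h=-19: θ=271.6° here. β=137.8, B=226.2. -19/2·(1 − cos(π·0.6092)) = -12.6954 → s = 12.3046

12.3046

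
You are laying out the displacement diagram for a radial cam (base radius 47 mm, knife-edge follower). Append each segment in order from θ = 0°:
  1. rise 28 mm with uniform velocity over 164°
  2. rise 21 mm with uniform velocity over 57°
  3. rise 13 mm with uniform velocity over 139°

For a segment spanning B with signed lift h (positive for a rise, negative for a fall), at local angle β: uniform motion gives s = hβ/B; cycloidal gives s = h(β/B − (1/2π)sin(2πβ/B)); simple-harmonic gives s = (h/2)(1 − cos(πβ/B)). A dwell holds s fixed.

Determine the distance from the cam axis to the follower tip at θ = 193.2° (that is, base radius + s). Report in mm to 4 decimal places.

seg 1 [0°–164°] uniform, h=28: full span → s += 28 → s = 28.0000
seg 2 [164°–221°] uniform, h=21: θ=193.2° here. β=29.2, B=57. 21·29.2/57 = 10.7579 → s = 38.7579
radial distance = base radius + s = 47 + 38.7579 = 85.7579

85.7579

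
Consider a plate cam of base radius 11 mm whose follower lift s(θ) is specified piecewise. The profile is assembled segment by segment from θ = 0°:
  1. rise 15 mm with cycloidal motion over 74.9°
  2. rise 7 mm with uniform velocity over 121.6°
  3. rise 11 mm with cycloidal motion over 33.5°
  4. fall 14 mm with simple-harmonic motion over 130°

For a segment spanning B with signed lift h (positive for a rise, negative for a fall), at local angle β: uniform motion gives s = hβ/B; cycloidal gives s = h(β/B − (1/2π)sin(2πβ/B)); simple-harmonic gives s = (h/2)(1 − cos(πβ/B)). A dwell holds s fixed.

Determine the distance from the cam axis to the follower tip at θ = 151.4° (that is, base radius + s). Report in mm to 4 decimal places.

seg 1 [0°–74.9°] cycloidal, h=15: full span → s += 15 → s = 15.0000
seg 2 [74.9°–196.5°] uniform, h=7: θ=151.4° here. β=76.5, B=121.6. 7·76.5/121.6 = 4.4038 → s = 19.4038
radial distance = base radius + s = 11 + 19.4038 = 30.4038

30.4038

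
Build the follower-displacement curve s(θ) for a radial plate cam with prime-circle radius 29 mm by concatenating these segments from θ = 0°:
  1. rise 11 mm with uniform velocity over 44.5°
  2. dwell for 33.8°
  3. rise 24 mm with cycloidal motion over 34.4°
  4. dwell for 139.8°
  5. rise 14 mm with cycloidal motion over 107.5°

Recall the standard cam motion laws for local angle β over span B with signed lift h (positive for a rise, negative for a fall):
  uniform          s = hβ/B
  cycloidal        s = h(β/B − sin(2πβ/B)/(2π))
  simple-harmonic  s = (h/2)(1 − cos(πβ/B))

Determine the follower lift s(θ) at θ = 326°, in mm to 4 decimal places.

seg 1 [0°–44.5°] uniform, h=11: full span → s += 11 → s = 11.0000
seg 2 [44.5°–78.3°] dwell: s stays 11.0000
seg 3 [78.3°–112.7°] cycloidal, h=24: full span → s += 24 → s = 35.0000
seg 4 [112.7°–252.5°] dwell: s stays 35.0000
seg 5 [252.5°–360°] cycloidal, h=14: θ=326° here. β=73.5, B=107.5. 14·(0.6837 − sin(2π·0.6837)/(2π)) = 11.6098 → s = 46.6098

46.6098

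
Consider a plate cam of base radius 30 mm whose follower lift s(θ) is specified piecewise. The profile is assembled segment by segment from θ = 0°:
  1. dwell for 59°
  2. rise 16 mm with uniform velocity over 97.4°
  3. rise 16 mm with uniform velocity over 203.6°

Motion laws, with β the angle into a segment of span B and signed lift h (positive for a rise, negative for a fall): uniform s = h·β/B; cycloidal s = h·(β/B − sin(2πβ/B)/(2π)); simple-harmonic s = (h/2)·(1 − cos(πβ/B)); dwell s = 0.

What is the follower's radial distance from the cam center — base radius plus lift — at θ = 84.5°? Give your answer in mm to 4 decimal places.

seg 1 [0°–59°] dwell: s stays 0.0000
seg 2 [59°–156.4°] uniform, h=16: θ=84.5° here. β=25.5, B=97.4. 16·25.5/97.4 = 4.1889 → s = 4.1889
radial distance = base radius + s = 30 + 4.1889 = 34.1889

34.1889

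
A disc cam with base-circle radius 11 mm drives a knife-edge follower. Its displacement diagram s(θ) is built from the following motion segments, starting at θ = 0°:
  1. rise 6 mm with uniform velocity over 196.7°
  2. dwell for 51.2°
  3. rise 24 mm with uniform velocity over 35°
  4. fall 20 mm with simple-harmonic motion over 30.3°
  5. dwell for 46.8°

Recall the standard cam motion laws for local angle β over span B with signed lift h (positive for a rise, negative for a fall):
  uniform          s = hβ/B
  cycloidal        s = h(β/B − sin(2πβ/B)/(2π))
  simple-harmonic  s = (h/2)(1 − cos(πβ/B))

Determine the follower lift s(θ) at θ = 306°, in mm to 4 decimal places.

seg 1 [0°–196.7°] uniform, h=6: full span → s += 6 → s = 6.0000
seg 2 [196.7°–247.9°] dwell: s stays 6.0000
seg 3 [247.9°–282.9°] uniform, h=24: full span → s += 24 → s = 30.0000
seg 4 [282.9°–313.2°] simple-harmonic, h=-20: θ=306° here. β=23.1, B=30.3. -20/2·(1 − cos(π·0.7624)) = -17.3406 → s = 12.6594

12.6594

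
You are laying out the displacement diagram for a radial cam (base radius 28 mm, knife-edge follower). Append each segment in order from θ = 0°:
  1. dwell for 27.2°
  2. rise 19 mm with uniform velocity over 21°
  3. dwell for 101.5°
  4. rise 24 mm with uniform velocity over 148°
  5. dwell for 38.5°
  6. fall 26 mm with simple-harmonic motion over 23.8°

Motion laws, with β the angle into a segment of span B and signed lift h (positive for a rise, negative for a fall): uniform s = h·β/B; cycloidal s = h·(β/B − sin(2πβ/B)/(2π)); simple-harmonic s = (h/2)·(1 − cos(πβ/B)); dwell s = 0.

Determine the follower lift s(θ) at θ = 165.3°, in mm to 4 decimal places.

seg 1 [0°–27.2°] dwell: s stays 0.0000
seg 2 [27.2°–48.2°] uniform, h=19: full span → s += 19 → s = 19.0000
seg 3 [48.2°–149.7°] dwell: s stays 19.0000
seg 4 [149.7°–297.7°] uniform, h=24: θ=165.3° here. β=15.6, B=148. 24·15.6/148 = 2.5297 → s = 21.5297

21.5297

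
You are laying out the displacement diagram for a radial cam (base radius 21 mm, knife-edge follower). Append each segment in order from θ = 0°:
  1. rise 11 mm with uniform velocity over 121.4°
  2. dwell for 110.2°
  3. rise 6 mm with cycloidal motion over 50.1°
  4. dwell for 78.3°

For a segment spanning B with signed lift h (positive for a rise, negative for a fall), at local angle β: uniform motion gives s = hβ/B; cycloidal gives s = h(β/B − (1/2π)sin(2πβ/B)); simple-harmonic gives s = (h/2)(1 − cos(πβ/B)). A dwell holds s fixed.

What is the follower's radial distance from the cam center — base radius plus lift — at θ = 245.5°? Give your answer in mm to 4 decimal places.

seg 1 [0°–121.4°] uniform, h=11: full span → s += 11 → s = 11.0000
seg 2 [121.4°–231.6°] dwell: s stays 11.0000
seg 3 [231.6°–281.7°] cycloidal, h=6: θ=245.5° here. β=13.9, B=50.1. 6·(0.2774 − sin(2π·0.2774)/(2π)) = 0.7239 → s = 11.7239
radial distance = base radius + s = 21 + 11.7239 = 32.7239

32.7239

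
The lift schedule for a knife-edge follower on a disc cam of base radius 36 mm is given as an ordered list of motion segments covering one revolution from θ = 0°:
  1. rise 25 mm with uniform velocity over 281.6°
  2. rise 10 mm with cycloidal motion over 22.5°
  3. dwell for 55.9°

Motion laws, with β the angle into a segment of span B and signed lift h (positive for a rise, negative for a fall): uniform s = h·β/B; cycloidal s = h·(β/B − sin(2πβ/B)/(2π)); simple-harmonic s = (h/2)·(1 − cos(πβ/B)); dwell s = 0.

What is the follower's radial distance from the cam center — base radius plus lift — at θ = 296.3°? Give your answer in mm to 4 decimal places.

seg 1 [0°–281.6°] uniform, h=25: full span → s += 25 → s = 25.0000
seg 2 [281.6°–304.1°] cycloidal, h=10: θ=296.3° here. β=14.7, B=22.5. 10·(0.6533 − sin(2π·0.6533)/(2π)) = 7.8402 → s = 32.8402
radial distance = base radius + s = 36 + 32.8402 = 68.8402

68.8402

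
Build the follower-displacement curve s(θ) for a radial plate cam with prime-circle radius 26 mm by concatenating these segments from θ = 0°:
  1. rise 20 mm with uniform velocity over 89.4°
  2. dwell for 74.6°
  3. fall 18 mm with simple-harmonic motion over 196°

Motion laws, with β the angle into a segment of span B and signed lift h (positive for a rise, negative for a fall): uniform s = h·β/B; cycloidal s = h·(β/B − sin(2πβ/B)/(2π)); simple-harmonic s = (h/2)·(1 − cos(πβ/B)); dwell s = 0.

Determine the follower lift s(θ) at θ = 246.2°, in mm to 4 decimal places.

seg 1 [0°–89.4°] uniform, h=20: full span → s += 20 → s = 20.0000
seg 2 [89.4°–164°] dwell: s stays 20.0000
seg 3 [164°–360°] simple-harmonic, h=-18: θ=246.2° here. β=82.2, B=196. -18/2·(1 − cos(π·0.4194)) = -6.7450 → s = 13.2550

13.2550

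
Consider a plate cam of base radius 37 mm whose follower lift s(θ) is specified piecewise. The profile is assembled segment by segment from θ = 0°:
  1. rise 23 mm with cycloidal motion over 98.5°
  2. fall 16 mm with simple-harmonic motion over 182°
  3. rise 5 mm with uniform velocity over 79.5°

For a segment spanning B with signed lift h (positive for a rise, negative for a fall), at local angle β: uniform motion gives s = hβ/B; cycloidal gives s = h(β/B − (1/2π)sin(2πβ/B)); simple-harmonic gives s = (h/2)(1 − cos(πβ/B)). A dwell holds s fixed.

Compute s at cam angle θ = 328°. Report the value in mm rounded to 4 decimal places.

seg 1 [0°–98.5°] cycloidal, h=23: full span → s += 23 → s = 23.0000
seg 2 [98.5°–280.5°] simple-harmonic, h=-16: full span → s += -16 → s = 7.0000
seg 3 [280.5°–360°] uniform, h=5: θ=328° here. β=47.5, B=79.5. 5·47.5/79.5 = 2.9874 → s = 9.9874

9.9874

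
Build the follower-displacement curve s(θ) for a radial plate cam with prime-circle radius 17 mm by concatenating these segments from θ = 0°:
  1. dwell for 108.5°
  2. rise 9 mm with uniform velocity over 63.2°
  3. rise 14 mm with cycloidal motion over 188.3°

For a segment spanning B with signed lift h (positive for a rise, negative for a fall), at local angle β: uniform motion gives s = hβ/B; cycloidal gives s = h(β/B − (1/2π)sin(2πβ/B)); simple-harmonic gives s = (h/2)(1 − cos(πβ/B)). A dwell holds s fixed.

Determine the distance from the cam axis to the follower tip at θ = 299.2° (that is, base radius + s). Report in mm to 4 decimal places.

seg 1 [0°–108.5°] dwell: s stays 0.0000
seg 2 [108.5°–171.7°] uniform, h=9: full span → s += 9 → s = 9.0000
seg 3 [171.7°–360°] cycloidal, h=14: θ=299.2° here. β=127.5, B=188.3. 14·(0.6771 − sin(2π·0.6771)/(2π)) = 11.4781 → s = 20.4781
radial distance = base radius + s = 17 + 20.4781 = 37.4781

37.4781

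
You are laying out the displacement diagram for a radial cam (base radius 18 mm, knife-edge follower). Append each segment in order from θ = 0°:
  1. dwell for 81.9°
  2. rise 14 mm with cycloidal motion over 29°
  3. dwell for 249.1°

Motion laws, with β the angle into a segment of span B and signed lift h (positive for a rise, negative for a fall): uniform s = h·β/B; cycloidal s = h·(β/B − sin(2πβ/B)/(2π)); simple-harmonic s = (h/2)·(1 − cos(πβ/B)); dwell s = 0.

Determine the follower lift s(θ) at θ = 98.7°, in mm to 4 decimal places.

seg 1 [0°–81.9°] dwell: s stays 0.0000
seg 2 [81.9°–110.9°] cycloidal, h=14: θ=98.7° here. β=16.8, B=29. 14·(0.5793 − sin(2π·0.5793)/(2π)) = 9.1753 → s = 9.1753

9.1753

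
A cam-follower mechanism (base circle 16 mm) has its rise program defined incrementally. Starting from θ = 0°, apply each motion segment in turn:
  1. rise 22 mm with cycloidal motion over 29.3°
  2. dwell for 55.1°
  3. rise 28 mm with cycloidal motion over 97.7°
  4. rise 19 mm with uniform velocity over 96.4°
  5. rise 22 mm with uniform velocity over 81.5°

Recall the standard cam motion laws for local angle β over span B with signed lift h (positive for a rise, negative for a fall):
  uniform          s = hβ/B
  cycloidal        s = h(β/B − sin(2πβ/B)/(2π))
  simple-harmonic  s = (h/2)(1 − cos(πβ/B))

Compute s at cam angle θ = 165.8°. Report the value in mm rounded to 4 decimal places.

seg 1 [0°–29.3°] cycloidal, h=22: full span → s += 22 → s = 22.0000
seg 2 [29.3°–84.4°] dwell: s stays 22.0000
seg 3 [84.4°–182.1°] cycloidal, h=28: θ=165.8° here. β=81.4, B=97.7. 28·(0.8332 − sin(2π·0.8332)/(2π)) = 27.1902 → s = 49.1902

49.1902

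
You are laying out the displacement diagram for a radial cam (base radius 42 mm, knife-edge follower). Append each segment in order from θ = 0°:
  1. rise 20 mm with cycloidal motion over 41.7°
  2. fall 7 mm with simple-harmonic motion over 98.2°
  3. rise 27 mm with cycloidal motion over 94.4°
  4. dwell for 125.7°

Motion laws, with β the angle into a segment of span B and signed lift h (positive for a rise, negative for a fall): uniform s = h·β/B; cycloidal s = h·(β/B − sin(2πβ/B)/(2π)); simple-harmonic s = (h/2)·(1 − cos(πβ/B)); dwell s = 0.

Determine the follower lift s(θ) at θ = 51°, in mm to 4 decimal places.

seg 1 [0°–41.7°] cycloidal, h=20: full span → s += 20 → s = 20.0000
seg 2 [41.7°–139.9°] simple-harmonic, h=-7: θ=51° here. β=9.3, B=98.2. -7/2·(1 − cos(π·0.0947)) = -0.1538 → s = 19.8462

19.8462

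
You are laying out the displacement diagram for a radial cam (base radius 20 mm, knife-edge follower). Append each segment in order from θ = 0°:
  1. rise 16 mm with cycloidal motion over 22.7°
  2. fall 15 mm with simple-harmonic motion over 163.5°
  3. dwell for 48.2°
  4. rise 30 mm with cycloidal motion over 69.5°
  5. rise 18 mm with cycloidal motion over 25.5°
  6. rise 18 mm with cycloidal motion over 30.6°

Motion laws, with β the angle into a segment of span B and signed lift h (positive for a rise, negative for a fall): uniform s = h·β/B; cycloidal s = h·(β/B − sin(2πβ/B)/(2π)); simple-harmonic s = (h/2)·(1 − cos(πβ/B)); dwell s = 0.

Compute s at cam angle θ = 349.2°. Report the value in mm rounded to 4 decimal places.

seg 1 [0°–22.7°] cycloidal, h=16: full span → s += 16 → s = 16.0000
seg 2 [22.7°–186.2°] simple-harmonic, h=-15: full span → s += -15 → s = 1.0000
seg 3 [186.2°–234.4°] dwell: s stays 1.0000
seg 4 [234.4°–303.9°] cycloidal, h=30: full span → s += 30 → s = 31.0000
seg 5 [303.9°–329.4°] cycloidal, h=18: full span → s += 18 → s = 49.0000
seg 6 [329.4°–360°] cycloidal, h=18: θ=349.2° here. β=19.8, B=30.6. 18·(0.6471 − sin(2π·0.6471)/(2π)) = 13.9332 → s = 62.9332

62.9332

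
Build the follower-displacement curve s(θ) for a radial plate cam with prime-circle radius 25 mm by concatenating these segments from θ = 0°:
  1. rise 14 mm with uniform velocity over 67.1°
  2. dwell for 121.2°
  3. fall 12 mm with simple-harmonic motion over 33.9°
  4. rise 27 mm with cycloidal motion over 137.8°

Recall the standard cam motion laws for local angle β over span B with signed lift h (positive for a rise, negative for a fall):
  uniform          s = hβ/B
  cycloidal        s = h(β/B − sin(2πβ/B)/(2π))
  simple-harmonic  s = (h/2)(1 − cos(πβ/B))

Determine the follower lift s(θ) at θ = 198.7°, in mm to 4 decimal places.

seg 1 [0°–67.1°] uniform, h=14: full span → s += 14 → s = 14.0000
seg 2 [67.1°–188.3°] dwell: s stays 14.0000
seg 3 [188.3°–222.2°] simple-harmonic, h=-12: θ=198.7° here. β=10.4, B=33.9. -12/2·(1 − cos(π·0.3068)) = -2.5775 → s = 11.4225

11.4225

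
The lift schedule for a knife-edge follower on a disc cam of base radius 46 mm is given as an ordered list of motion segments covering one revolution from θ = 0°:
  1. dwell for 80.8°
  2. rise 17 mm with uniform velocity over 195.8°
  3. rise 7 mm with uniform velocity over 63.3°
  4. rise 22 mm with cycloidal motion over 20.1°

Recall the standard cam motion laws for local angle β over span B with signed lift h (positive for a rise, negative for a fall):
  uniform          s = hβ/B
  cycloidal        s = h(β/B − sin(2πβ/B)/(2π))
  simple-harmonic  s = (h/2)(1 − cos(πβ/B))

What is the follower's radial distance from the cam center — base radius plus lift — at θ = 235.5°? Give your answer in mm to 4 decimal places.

seg 1 [0°–80.8°] dwell: s stays 0.0000
seg 2 [80.8°–276.6°] uniform, h=17: θ=235.5° here. β=154.7, B=195.8. 17·154.7/195.8 = 13.4316 → s = 13.4316
radial distance = base radius + s = 46 + 13.4316 = 59.4316

59.4316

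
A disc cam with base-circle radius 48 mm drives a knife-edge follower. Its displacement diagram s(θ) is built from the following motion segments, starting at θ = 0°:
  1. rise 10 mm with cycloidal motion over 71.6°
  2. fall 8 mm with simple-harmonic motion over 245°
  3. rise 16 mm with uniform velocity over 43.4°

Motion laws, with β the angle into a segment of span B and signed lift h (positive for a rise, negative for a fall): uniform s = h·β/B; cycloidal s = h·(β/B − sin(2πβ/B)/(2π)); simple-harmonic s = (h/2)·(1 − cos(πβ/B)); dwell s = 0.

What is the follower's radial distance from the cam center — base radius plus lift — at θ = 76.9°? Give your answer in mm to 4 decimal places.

seg 1 [0°–71.6°] cycloidal, h=10: full span → s += 10 → s = 10.0000
seg 2 [71.6°–316.6°] simple-harmonic, h=-8: θ=76.9° here. β=5.3, B=245. -8/2·(1 − cos(π·0.0216)) = -0.0092 → s = 9.9908
radial distance = base radius + s = 48 + 9.9908 = 57.9908

57.9908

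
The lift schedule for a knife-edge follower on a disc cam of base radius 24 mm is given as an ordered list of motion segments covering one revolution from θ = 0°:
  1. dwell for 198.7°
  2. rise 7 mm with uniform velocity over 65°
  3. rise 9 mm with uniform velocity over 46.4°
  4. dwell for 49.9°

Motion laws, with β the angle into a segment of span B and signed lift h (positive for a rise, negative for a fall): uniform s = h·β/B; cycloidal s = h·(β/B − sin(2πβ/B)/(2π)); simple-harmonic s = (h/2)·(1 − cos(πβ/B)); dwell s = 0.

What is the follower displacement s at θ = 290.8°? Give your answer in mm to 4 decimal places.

seg 1 [0°–198.7°] dwell: s stays 0.0000
seg 2 [198.7°–263.7°] uniform, h=7: full span → s += 7 → s = 7.0000
seg 3 [263.7°–310.1°] uniform, h=9: θ=290.8° here. β=27.1, B=46.4. 9·27.1/46.4 = 5.2565 → s = 12.2565

12.2565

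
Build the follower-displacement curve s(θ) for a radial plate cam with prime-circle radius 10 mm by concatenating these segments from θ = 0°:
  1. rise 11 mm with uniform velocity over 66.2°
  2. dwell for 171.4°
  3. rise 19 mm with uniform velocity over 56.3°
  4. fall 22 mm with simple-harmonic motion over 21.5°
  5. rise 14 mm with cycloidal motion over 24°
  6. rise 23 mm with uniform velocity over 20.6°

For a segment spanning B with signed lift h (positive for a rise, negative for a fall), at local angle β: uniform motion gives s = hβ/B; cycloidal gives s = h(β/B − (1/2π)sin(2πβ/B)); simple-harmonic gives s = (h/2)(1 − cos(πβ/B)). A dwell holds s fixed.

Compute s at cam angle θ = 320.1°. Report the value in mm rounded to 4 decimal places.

seg 1 [0°–66.2°] uniform, h=11: full span → s += 11 → s = 11.0000
seg 2 [66.2°–237.6°] dwell: s stays 11.0000
seg 3 [237.6°–293.9°] uniform, h=19: full span → s += 19 → s = 30.0000
seg 4 [293.9°–315.4°] simple-harmonic, h=-22: full span → s += -22 → s = 8.0000
seg 5 [315.4°–339.4°] cycloidal, h=14: θ=320.1° here. β=4.7, B=24. 14·(0.1958 − sin(2π·0.1958)/(2π)) = 0.6413 → s = 8.6413

8.6413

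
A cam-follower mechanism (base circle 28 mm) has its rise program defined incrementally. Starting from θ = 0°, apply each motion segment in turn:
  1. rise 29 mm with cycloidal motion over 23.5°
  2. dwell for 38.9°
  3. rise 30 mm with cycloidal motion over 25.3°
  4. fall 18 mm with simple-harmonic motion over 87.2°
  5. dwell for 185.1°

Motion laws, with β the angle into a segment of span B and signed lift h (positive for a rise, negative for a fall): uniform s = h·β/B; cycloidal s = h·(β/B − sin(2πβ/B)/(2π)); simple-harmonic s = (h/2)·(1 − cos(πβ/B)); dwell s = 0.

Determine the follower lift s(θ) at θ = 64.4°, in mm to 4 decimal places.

seg 1 [0°–23.5°] cycloidal, h=29: full span → s += 29 → s = 29.0000
seg 2 [23.5°–62.4°] dwell: s stays 29.0000
seg 3 [62.4°–87.7°] cycloidal, h=30: θ=64.4° here. β=2, B=25.3. 30·(0.0791 − sin(2π·0.0791)/(2π)) = 0.0963 → s = 29.0963

29.0963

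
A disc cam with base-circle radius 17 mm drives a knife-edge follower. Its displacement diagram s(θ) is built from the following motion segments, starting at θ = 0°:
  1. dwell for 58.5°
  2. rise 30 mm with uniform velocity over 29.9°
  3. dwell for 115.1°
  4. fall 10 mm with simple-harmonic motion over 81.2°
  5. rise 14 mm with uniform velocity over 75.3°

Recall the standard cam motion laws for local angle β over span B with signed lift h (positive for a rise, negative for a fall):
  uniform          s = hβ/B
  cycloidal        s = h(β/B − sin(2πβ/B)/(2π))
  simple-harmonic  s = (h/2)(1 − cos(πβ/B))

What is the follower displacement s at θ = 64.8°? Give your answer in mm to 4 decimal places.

seg 1 [0°–58.5°] dwell: s stays 0.0000
seg 2 [58.5°–88.4°] uniform, h=30: θ=64.8° here. β=6.3, B=29.9. 30·6.3/29.9 = 6.3211 → s = 6.3211

6.3211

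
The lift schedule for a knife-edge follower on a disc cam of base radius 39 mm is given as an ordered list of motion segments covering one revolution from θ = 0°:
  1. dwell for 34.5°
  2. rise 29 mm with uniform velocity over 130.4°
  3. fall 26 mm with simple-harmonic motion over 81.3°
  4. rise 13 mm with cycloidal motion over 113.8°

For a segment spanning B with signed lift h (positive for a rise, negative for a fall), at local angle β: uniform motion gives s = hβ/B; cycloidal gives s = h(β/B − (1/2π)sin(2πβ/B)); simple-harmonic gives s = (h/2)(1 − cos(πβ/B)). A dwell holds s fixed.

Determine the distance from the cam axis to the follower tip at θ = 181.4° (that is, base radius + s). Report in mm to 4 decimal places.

seg 1 [0°–34.5°] dwell: s stays 0.0000
seg 2 [34.5°–164.9°] uniform, h=29: full span → s += 29 → s = 29.0000
seg 3 [164.9°–246.2°] simple-harmonic, h=-26: θ=181.4° here. β=16.5, B=81.3. -26/2·(1 − cos(π·0.2030)) = -2.5541 → s = 26.4459
radial distance = base radius + s = 39 + 26.4459 = 65.4459

65.4459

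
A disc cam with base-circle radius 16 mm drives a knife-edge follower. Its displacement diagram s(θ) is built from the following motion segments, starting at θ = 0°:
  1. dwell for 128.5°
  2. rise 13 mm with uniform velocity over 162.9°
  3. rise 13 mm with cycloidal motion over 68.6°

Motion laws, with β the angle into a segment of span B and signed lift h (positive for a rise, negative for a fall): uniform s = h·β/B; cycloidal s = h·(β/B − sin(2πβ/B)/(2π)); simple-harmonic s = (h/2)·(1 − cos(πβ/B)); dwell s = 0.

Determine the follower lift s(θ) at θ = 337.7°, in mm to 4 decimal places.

seg 1 [0°–128.5°] dwell: s stays 0.0000
seg 2 [128.5°–291.4°] uniform, h=13: full span → s += 13 → s = 13.0000
seg 3 [291.4°–360°] cycloidal, h=13: θ=337.7° here. β=46.3, B=68.6. 13·(0.6749 − sin(2π·0.6749)/(2π)) = 10.6171 → s = 23.6171

23.6171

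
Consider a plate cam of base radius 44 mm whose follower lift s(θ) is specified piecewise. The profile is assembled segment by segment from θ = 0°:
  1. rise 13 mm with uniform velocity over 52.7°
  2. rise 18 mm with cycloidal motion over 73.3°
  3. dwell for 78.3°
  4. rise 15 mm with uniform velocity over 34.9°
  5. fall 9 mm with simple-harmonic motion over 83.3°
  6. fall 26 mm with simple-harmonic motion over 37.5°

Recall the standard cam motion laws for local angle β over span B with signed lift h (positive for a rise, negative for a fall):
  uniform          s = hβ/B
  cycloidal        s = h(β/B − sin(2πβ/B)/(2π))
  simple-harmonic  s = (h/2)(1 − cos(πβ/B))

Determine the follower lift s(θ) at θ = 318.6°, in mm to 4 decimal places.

seg 1 [0°–52.7°] uniform, h=13: full span → s += 13 → s = 13.0000
seg 2 [52.7°–126°] cycloidal, h=18: full span → s += 18 → s = 31.0000
seg 3 [126°–204.3°] dwell: s stays 31.0000
seg 4 [204.3°–239.2°] uniform, h=15: full span → s += 15 → s = 46.0000
seg 5 [239.2°–322.5°] simple-harmonic, h=-9: θ=318.6° here. β=79.4, B=83.3. -9/2·(1 − cos(π·0.9532)) = -8.9514 → s = 37.0486

37.0486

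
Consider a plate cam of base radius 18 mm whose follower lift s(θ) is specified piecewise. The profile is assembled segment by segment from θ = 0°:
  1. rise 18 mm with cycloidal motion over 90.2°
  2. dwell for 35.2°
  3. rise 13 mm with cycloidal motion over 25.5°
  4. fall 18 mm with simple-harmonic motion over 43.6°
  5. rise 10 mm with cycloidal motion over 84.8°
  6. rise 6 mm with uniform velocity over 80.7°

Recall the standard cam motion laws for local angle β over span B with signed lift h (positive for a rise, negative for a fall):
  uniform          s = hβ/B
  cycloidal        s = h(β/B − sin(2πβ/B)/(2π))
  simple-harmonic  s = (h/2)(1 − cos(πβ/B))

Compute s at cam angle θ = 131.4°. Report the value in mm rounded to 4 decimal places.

seg 1 [0°–90.2°] cycloidal, h=18: full span → s += 18 → s = 18.0000
seg 2 [90.2°–125.4°] dwell: s stays 18.0000
seg 3 [125.4°–150.9°] cycloidal, h=13: θ=131.4° here. β=6, B=25.5. 13·(0.2353 − sin(2π·0.2353)/(2π)) = 0.9986 → s = 18.9986

18.9986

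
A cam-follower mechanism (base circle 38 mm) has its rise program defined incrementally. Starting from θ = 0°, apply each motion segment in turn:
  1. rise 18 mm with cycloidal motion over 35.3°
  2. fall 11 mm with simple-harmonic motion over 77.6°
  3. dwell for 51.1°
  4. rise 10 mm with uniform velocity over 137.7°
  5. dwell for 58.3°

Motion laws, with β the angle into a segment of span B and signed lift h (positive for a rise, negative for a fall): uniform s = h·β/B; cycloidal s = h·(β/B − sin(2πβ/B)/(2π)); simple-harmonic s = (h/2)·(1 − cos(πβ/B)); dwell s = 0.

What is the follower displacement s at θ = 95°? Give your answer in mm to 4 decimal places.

seg 1 [0°–35.3°] cycloidal, h=18: full span → s += 18 → s = 18.0000
seg 2 [35.3°–112.9°] simple-harmonic, h=-11: θ=95° here. β=59.7, B=77.6. -11/2·(1 − cos(π·0.7693)) = -9.6179 → s = 8.3821

8.3821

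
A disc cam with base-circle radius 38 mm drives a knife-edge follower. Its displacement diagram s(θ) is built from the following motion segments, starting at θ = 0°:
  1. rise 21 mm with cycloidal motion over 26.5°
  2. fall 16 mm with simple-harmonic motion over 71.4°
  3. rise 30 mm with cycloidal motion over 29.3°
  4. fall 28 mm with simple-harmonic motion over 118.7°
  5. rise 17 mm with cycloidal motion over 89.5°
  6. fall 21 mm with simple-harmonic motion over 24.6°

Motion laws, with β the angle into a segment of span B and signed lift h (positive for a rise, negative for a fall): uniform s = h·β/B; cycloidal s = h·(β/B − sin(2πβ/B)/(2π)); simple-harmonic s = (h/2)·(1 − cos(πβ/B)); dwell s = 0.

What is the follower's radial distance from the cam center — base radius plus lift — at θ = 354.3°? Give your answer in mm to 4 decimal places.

seg 1 [0°–26.5°] cycloidal, h=21: full span → s += 21 → s = 21.0000
seg 2 [26.5°–97.9°] simple-harmonic, h=-16: full span → s += -16 → s = 5.0000
seg 3 [97.9°–127.2°] cycloidal, h=30: full span → s += 30 → s = 35.0000
seg 4 [127.2°–245.9°] simple-harmonic, h=-28: full span → s += -28 → s = 7.0000
seg 5 [245.9°–335.4°] cycloidal, h=17: full span → s += 17 → s = 24.0000
seg 6 [335.4°–360°] simple-harmonic, h=-21: θ=354.3° here. β=18.9, B=24.6. -21/2·(1 − cos(π·0.7683)) = -18.3388 → s = 5.6612
radial distance = base radius + s = 38 + 5.6612 = 43.6612

43.6612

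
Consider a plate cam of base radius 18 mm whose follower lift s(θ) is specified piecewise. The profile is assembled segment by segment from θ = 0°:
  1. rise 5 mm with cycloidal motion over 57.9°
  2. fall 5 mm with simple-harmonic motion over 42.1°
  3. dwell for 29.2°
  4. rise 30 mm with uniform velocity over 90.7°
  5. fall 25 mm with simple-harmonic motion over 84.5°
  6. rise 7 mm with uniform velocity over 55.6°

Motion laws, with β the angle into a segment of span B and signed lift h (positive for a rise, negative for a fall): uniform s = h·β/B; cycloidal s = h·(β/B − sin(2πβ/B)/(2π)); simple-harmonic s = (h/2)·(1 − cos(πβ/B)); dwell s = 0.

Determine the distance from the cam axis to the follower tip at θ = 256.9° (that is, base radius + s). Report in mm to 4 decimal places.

seg 1 [0°–57.9°] cycloidal, h=5: full span → s += 5 → s = 5.0000
seg 2 [57.9°–100°] simple-harmonic, h=-5: full span → s += -5 → s = 0.0000
seg 3 [100°–129.2°] dwell: s stays 0.0000
seg 4 [129.2°–219.9°] uniform, h=30: full span → s += 30 → s = 30.0000
seg 5 [219.9°–304.4°] simple-harmonic, h=-25: θ=256.9° here. β=37, B=84.5. -25/2·(1 − cos(π·0.4379)) = -10.0756 → s = 19.9244
radial distance = base radius + s = 18 + 19.9244 = 37.9244

37.9244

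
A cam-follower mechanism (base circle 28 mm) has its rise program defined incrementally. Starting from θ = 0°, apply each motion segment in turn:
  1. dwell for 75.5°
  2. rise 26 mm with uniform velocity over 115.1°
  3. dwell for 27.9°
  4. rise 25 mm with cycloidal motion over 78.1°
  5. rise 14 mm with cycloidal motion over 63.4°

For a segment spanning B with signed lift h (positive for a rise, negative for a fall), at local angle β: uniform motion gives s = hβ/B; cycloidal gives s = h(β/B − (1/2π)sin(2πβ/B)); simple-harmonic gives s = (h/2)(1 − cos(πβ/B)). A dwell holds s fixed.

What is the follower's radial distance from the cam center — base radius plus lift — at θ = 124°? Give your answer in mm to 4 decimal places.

seg 1 [0°–75.5°] dwell: s stays 0.0000
seg 2 [75.5°–190.6°] uniform, h=26: θ=124° here. β=48.5, B=115.1. 26·48.5/115.1 = 10.9557 → s = 10.9557
radial distance = base radius + s = 28 + 10.9557 = 38.9557

38.9557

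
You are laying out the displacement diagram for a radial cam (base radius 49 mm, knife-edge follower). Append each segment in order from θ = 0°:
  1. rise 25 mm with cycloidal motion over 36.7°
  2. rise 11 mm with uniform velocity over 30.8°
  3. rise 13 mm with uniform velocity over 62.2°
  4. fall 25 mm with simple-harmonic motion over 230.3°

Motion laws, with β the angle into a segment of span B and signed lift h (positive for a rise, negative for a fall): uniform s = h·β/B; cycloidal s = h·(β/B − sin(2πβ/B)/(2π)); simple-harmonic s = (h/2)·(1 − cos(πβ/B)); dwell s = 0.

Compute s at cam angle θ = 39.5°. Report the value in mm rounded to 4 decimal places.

seg 1 [0°–36.7°] cycloidal, h=25: full span → s += 25 → s = 25.0000
seg 2 [36.7°–67.5°] uniform, h=11: θ=39.5° here. β=2.8, B=30.8. 11·2.8/30.8 = 1.0000 → s = 26.0000

26.0000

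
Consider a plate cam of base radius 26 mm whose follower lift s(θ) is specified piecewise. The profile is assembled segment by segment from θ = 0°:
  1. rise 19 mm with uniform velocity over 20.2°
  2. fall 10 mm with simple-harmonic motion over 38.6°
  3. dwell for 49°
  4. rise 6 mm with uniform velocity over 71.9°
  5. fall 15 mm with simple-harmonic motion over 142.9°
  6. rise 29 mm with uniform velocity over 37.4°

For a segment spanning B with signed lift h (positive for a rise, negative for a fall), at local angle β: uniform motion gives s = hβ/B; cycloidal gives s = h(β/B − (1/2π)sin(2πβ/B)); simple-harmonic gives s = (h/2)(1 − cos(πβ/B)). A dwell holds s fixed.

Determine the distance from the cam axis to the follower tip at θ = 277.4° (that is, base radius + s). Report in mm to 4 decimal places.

seg 1 [0°–20.2°] uniform, h=19: full span → s += 19 → s = 19.0000
seg 2 [20.2°–58.8°] simple-harmonic, h=-10: full span → s += -10 → s = 9.0000
seg 3 [58.8°–107.8°] dwell: s stays 9.0000
seg 4 [107.8°–179.7°] uniform, h=6: full span → s += 6 → s = 15.0000
seg 5 [179.7°–322.6°] simple-harmonic, h=-15: θ=277.4° here. β=97.7, B=142.9. -15/2·(1 − cos(π·0.6837)) = -11.5919 → s = 3.4081
radial distance = base radius + s = 26 + 3.4081 = 29.4081

29.4081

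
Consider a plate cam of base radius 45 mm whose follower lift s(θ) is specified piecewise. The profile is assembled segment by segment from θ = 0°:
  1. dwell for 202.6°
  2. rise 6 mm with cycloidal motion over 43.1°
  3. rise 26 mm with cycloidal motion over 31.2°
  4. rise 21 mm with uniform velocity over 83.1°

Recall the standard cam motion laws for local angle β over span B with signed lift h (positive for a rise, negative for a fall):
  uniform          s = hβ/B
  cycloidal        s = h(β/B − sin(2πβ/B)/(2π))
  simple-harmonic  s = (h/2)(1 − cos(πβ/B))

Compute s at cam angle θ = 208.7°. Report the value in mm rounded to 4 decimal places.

seg 1 [0°–202.6°] dwell: s stays 0.0000
seg 2 [202.6°–245.7°] cycloidal, h=6: θ=208.7° here. β=6.1, B=43.1. 6·(0.1415 − sin(2π·0.1415)/(2π)) = 0.1076 → s = 0.1076

0.1076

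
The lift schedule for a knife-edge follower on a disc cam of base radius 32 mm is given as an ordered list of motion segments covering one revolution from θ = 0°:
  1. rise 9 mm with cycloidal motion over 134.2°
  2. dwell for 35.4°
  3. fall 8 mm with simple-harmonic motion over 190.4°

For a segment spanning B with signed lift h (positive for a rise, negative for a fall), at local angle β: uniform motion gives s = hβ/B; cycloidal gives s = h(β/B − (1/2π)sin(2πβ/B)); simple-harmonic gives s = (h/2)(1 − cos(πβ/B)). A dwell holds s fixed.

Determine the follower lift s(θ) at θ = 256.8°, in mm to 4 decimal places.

seg 1 [0°–134.2°] cycloidal, h=9: full span → s += 9 → s = 9.0000
seg 2 [134.2°–169.6°] dwell: s stays 9.0000
seg 3 [169.6°–360°] simple-harmonic, h=-8: θ=256.8° here. β=87.2, B=190.4. -8/2·(1 − cos(π·0.4580)) = -3.4735 → s = 5.5265

5.5265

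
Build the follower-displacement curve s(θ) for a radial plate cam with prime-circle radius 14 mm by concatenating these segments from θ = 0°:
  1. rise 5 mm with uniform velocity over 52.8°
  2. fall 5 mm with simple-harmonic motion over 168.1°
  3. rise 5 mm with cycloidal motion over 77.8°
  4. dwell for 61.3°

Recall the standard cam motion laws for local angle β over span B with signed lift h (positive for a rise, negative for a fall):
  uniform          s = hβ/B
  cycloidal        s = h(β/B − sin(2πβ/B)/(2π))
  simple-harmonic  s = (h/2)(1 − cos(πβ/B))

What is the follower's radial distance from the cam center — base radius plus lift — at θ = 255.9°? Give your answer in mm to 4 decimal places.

seg 1 [0°–52.8°] uniform, h=5: full span → s += 5 → s = 5.0000
seg 2 [52.8°–220.9°] simple-harmonic, h=-5: full span → s += -5 → s = 0.0000
seg 3 [220.9°–298.7°] cycloidal, h=5: θ=255.9° here. β=35, B=77.8. 5·(0.4499 − sin(2π·0.4499)/(2π)) = 2.0028 → s = 2.0028
radial distance = base radius + s = 14 + 2.0028 = 16.0028

16.0028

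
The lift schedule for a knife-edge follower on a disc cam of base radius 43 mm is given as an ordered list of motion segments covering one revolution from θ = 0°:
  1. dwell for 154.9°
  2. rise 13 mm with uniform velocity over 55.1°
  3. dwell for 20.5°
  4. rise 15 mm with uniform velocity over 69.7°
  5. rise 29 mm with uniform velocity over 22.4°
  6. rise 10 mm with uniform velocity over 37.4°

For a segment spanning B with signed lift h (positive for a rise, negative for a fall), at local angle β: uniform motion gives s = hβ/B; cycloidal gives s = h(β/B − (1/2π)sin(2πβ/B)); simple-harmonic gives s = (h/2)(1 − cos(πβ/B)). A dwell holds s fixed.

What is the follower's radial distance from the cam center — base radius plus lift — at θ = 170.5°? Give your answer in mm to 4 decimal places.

seg 1 [0°–154.9°] dwell: s stays 0.0000
seg 2 [154.9°–210°] uniform, h=13: θ=170.5° here. β=15.6, B=55.1. 13·15.6/55.1 = 3.6806 → s = 3.6806
radial distance = base radius + s = 43 + 3.6806 = 46.6806

46.6806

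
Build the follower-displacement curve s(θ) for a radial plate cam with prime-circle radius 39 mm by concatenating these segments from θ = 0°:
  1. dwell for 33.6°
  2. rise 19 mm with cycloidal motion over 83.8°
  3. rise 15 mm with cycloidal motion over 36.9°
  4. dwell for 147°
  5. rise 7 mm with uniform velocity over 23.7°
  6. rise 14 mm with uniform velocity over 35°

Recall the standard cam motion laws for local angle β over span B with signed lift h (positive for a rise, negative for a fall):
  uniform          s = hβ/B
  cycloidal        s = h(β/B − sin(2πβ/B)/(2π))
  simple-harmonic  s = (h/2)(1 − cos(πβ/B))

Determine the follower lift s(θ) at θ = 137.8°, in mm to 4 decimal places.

seg 1 [0°–33.6°] dwell: s stays 0.0000
seg 2 [33.6°–117.4°] cycloidal, h=19: full span → s += 19 → s = 19.0000
seg 3 [117.4°–154.3°] cycloidal, h=15: θ=137.8° here. β=20.4, B=36.9. 15·(0.5528 − sin(2π·0.5528)/(2π)) = 9.0709 → s = 28.0709

28.0709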